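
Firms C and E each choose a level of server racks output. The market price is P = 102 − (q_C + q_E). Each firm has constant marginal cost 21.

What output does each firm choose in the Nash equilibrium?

Firm C's profit: π = q_C(102 − (q_C + q_E)) − 21q_C.
∂π/∂q_C = 81 − 2q_C − q_E = 0, so q_C = 40.5 − 0.5q_E.
By symmetry q_E = q_C; substituting into the reaction function, 1.5q_C = 40.5 and q_C = 27.

27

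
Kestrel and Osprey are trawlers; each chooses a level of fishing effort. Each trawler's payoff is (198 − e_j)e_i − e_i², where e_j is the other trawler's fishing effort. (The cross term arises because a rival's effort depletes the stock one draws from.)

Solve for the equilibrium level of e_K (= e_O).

66

Kestrel's payoff is (198 − e_O)e_K − e_K².
∂π/∂e_K = 198 − e_O − 2e_K = 0, so e_K = 99 − 0.5e_O.
By symmetry e_O = e_K; substituting into the reaction function, 1.5e_K = 99 and e_K = 66.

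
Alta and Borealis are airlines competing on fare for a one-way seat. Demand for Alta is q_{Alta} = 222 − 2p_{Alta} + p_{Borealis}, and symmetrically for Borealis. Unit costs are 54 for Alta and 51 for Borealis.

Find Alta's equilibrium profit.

6182.72

Alta's profit: π = (p_{Alta} − 54)(222 − 2p_{Alta} + p_{Borealis}).
∂π/∂p_{Alta} = 330 − 4p_{Alta} + p_{Borealis} = 0 ⇒ p_{Alta} = 82.5 + 0.25p_{Borealis}.
Similarly p_{Borealis} = 81 + 0.25p_{Alta}.
Substituting the second reaction function into the first: p_{Alta} = 82.5 + 0.25(81 + 0.25p_{Alta}), which gives 0.9375p_{Alta} = 102.75 ⇒ p_{Alta} = 109.6.
Then p_{Borealis} = 81 + 0.25·109.6 = 108.4.
q_{Alta} = 222 − 2·109.6 + 108.4 = 111.2.
Profit = (109.6 − 54)·111.2 = 6182.72.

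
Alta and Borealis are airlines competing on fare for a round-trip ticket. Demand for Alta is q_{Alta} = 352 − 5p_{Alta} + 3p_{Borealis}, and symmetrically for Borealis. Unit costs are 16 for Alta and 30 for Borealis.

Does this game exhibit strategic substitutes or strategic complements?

strategic complements

Alta's profit: π = (p_{Alta} − 16)(352 − 5p_{Alta} + 3p_{Borealis}).
∂π/∂p_{Alta} = 432 − 10p_{Alta} + 3p_{Borealis} = 0 ⇒ p_{Alta} = 43.2 + 0.3p_{Borealis}.
The best-response slope dp_{Alta}/dp_{Borealis} = 0.3 > 0: the reaction function is upward-sloping, so the choices are strategic complements.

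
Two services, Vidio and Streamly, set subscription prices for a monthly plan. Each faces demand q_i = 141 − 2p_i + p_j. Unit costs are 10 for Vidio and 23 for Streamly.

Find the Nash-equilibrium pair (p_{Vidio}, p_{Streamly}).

55.4, 60.6

Vidio's profit: π = (p_{Vidio} − 10)(141 − 2p_{Vidio} + p_{Streamly}).
∂π/∂p_{Vidio} = 161 − 4p_{Vidio} + p_{Streamly} = 0 ⇒ p_{Vidio} = 40.25 + 0.25p_{Streamly}.
Similarly p_{Streamly} = 46.75 + 0.25p_{Vidio}.
Plugging p_{Streamly} into Vidio's best response: p_{Vidio} = 40.25 + 0.25(46.75 + 0.25p_{Vidio}) ⇒ 0.9375p_{Vidio} = 51.9375, so p_{Vidio} = 55.4.
Then p_{Streamly} = 46.75 + 0.25·55.4 = 60.6.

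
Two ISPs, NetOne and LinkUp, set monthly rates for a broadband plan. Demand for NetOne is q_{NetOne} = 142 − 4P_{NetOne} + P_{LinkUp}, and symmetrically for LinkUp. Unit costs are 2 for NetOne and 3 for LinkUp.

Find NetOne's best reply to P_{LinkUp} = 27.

NetOne's profit: π = (P_{NetOne} − 2)(142 − 4P_{NetOne} + P_{LinkUp}).
∂π/∂P_{NetOne} = 150 − 8P_{NetOne} + P_{LinkUp} = 0 ⇒ P_{NetOne} = 18.75 + 0.125P_{LinkUp}.
At P_{LinkUp} = 27: P_{NetOne} = 18.75 + 0.125·27 = 22.125.

22.125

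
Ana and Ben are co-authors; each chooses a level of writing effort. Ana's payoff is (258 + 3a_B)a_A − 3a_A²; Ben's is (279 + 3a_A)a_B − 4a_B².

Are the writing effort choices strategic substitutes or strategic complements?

strategic complements

Expanding Ana's payoff: 258a_A + 3a_Ba_A − 3a_A².
∂π/∂a_A = 258 + 3a_B − 6a_A = 0, so a_A = 43 + 0.5a_B.
The best-response slope da_A/da_B = 0.5 > 0: the reaction function is upward-sloping, so the choices are strategic complements.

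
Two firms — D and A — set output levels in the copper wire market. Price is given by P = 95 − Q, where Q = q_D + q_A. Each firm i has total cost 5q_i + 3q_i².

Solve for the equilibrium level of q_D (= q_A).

Firm D's profit: π = q_D(95 − (q_D + q_A)) − 5q_D − 3q_D².
∂π/∂q_D = 90 − 8q_D − q_A = 0, so q_D = 11.25 − 0.125q_A.
Setting q_D = q_A in the reaction function: q_D = 11.25 − 0.125q_D, so q_D = 11.25 / 1.125 = 10.

10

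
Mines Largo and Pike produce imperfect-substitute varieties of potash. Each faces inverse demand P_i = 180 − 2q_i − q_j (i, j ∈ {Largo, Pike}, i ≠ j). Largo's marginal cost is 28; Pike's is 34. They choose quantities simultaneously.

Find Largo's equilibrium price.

89.6

Mine Largo's profit: π = q_{Largo}(180 − 2q_{Largo} − q_{Pike}) − 28q_{Largo}.
∂π/∂q_{Largo} = 152 − 4q_{Largo} − q_{Pike} = 0 ⇒ q_{Largo} = 38 − 0.25q_{Pike}.
Similarly q_{Pike} = 36.5 − 0.25q_{Largo}.
Plugging q_{Pike} into Largo's best response: q_{Largo} = 38 − 0.25(36.5 − 0.25q_{Largo}) ⇒ 0.9375q_{Largo} = 28.875, so q_{Largo} = 30.8.
Then q_{Pike} = 36.5 − 0.25·30.8 = 28.8.
P_{Largo} = 180 − 2·30.8 − 28.8 = 89.6.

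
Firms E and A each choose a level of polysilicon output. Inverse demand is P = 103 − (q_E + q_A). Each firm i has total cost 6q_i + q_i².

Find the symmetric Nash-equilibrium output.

Firm E's profit: π = q_E(103 − (q_E + q_A)) − 6q_E − q_E².
∂π/∂q_E = 97 − 4q_E − q_A = 0, so q_E = 24.25 − 0.25q_A.
By symmetry q_A = q_E; substituting into the reaction function, 1.25q_E = 24.25 and q_E = 19.4.

19.4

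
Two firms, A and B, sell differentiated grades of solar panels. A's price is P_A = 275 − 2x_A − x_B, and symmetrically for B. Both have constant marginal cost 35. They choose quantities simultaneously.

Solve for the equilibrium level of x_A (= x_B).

48

Firm A's profit: π = x_A(275 − 2x_A − x_B) − 35x_A.
∂π/∂x_A = 240 − 4x_A − x_B = 0 ⇒ x_A = 60 − 0.25x_B.
By symmetry x_B = x_A; substituting into the reaction function, 1.25x_A = 60 and x_A = 48.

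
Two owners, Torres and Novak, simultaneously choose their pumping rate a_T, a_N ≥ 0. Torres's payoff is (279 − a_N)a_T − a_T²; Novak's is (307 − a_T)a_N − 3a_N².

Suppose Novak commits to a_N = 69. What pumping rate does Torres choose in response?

Expanding Torres's payoff: 279a_T − a_Na_T − a_T².
∂π/∂a_T = 279 − a_N − 2a_T = 0, so a_T = 139.5 − 0.5a_N.
At a_N = 69: a_T = 139.5 − 0.5·69 = 105.

105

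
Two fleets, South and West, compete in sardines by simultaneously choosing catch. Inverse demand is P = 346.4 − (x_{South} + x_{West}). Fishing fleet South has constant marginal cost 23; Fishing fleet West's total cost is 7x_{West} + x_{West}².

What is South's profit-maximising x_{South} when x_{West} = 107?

108.2

Fishing fleet South's profit: π = x_{South}(346.4 − (x_{South} + x_{West})) − 23x_{South}.
∂π/∂x_{South} = 323.4 − 2x_{South} − x_{West} = 0, so x_{South} = 161.7 − 0.5x_{West}.
At x_{West} = 107: x_{South} = 161.7 − 0.5·107 = 108.2.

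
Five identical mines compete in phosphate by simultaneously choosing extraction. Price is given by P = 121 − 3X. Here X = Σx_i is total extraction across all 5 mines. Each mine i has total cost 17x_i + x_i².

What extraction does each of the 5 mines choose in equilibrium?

5.2

A representative mine's profit is π_i = x_i(121 − 3X) − 17x_i − x_i², with X = x_i + Σ_{j≠i} x_j.
First-order condition: 104 − 8x_i − 3Σ_{j≠i} x_j = 0.
Imposing symmetry (x_j = x for all j) turns Σ_{j≠i} x_j into 4x, so 104 = 20x and x = 5.2.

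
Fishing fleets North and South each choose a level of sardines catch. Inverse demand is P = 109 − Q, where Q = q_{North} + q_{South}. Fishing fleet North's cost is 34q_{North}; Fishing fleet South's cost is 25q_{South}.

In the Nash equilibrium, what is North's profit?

484

Fishing fleet North's profit: π = q_{North}(109 − (q_{North} + q_{South})) − 34q_{North}.
∂π/∂q_{North} = 75 − 2q_{North} − q_{South} = 0, so q_{North} = 37.5 − 0.5q_{South}.
By the same steps for South: q_{South} = 42 − 0.5q_{North}.
Plugging q_{South} into North's best response: q_{North} = 37.5 − 0.5(42 − 0.5q_{North}) ⇒ 0.75q_{North} = 16.5, so q_{North} = 22.
Then q_{South} = 42 − 0.5·22 = 31.
Price P = 109 − 53 = 56.
North's profit: (56 − 34)·22 = 484.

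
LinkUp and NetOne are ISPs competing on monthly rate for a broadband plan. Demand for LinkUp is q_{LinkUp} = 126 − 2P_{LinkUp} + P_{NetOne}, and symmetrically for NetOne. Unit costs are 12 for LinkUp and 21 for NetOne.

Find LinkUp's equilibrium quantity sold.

78.4

LinkUp's profit: π = (P_{LinkUp} − 12)(126 − 2P_{LinkUp} + P_{NetOne}).
∂π/∂P_{LinkUp} = 150 − 4P_{LinkUp} + P_{NetOne} = 0 ⇒ P_{LinkUp} = 37.5 + 0.25P_{NetOne}.
Similarly P_{NetOne} = 42 + 0.25P_{LinkUp}.
Substituting the second reaction function into the first: P_{LinkUp} = 37.5 + 0.25(42 + 0.25P_{LinkUp}), which gives 0.9375P_{LinkUp} = 48 ⇒ P_{LinkUp} = 51.2.
Then P_{NetOne} = 42 + 0.25·51.2 = 54.8.
q_{LinkUp} = 126 − 2·51.2 + 54.8 = 78.4.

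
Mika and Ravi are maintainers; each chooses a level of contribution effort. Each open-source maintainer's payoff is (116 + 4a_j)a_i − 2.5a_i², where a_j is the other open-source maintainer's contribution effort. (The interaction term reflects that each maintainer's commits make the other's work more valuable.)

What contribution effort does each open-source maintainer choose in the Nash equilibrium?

Mika's payoff is (116 + 4a_R)a_M − 2.5a_M².
∂π/∂a_M = 116 + 4a_R − 5a_M = 0, so a_M = 23.2 + 0.8a_R.
The game is symmetric, so in equilibrium a_R = a_M: the reaction function gives 0.2a_M = 23.2, hence a_M = 116.

116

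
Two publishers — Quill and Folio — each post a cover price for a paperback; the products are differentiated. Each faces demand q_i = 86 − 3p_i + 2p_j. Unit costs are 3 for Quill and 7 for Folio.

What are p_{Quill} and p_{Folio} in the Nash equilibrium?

24.5, 26

Quill's profit: π = (p_{Quill} − 3)(86 − 3p_{Quill} + 2p_{Folio}).
∂π/∂p_{Quill} = 95 − 6p_{Quill} + 2p_{Folio} = 0 ⇒ p_{Quill} = 95/6 + (1/3)p_{Folio}.
Similarly p_{Folio} = 107/6 + (1/3)p_{Quill}.
Substituting the second reaction function into the first: p_{Quill} = 95/6 + (1/3)(107/6 + (1/3)p_{Quill}), which gives (8/9)p_{Quill} = 196/9 ⇒ p_{Quill} = 24.5.
Then p_{Folio} = 107/6 + (1/3)·24.5 = 26.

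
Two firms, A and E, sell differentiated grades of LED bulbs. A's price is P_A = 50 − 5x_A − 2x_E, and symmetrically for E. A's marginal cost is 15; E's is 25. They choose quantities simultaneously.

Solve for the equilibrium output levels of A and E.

3.125, 1.875

Firm A's profit: π = x_A(50 − 5x_A − 2x_E) − 15x_A.
∂π/∂x_A = 35 − 10x_A − 2x_E = 0 ⇒ x_A = 3.5 − 0.2x_E.
Similarly x_E = 2.5 − 0.2x_A.
Solving the two reaction functions simultaneously: (1 − (−0.2)(−0.2))x_A = 3.5 − 0.2·2.5, so 0.96x_A = 3 and x_A = 3.125.
Then x_E = 2.5 − 0.2·3.125 = 1.875.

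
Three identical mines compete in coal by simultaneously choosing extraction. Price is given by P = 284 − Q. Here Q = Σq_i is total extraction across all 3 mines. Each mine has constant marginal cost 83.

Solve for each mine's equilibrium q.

A representative mine's profit is π_i = q_i(284 − Q) − 83q_i, with Q = q_i + Σ_{j≠i} q_j.
First-order condition: 201 − 2q_i − Σ_{j≠i} q_j = 0.
With identical mines, set every q_j = q: then 201 − 2q − 2q = 0, i.e. q = 201/4 = 50.25.

50.25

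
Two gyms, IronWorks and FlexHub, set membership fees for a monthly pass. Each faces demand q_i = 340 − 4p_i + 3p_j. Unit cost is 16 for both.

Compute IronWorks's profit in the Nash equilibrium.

IronWorks's profit: π = (p_{IronWorks} − 16)(340 − 4p_{IronWorks} + 3p_{FlexHub}).
∂π/∂p_{IronWorks} = 404 − 8p_{IronWorks} + 3p_{FlexHub} = 0 ⇒ p_{IronWorks} = 50.5 + 0.375p_{FlexHub}.
The game is symmetric, so in equilibrium p_{FlexHub} = p_{IronWorks}: the reaction function gives 0.625p_{IronWorks} = 50.5, hence p_{IronWorks} = 80.8.
q_{IronWorks} = 340 − 4·80.8 + 3·80.8 = 259.2.
Profit = (80.8 − 16)·259.2 = 16796.16.

16796.16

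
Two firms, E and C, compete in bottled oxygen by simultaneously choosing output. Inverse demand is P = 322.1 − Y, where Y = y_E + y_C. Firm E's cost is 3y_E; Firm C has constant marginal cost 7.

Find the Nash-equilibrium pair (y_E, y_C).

107.7, 103.7

Firm E's profit: π = y_E(322.1 − (y_E + y_C)) − 3y_E.
∂π/∂y_E = 319.1 − 2y_E − y_C = 0, so y_E = 159.55 − 0.5y_C.
By the same steps for C: y_C = 157.55 − 0.5y_E.
Solving the two reaction functions simultaneously: (1 − (−0.5)(−0.5))y_E = 159.55 − 0.5·157.55, so 0.75y_E = 80.775 and y_E = 107.7.
Then y_C = 157.55 − 0.5·107.7 = 103.7.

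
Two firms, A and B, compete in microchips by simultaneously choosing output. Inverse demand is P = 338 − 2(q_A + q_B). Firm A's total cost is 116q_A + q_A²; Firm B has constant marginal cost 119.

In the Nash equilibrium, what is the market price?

Firm A's profit: π = q_A(338 − 2(q_A + q_B)) − 116q_A − q_A².
∂π/∂q_A = 222 − 6q_A − 2q_B = 0, so q_A = 37 − (1/3)q_B.
For B: ∂π/∂q_B = 219 − 4q_B − 2q_A = 0 ⇒ q_B = 54.75 − 0.5q_A.
Substituting the second reaction function into the first: q_A = 37 − (1/3)(54.75 − 0.5q_A), which gives (5/6)q_A = 18.75 ⇒ q_A = 22.5.
Then q_B = 54.75 − 0.5·22.5 = 43.5.
Equilibrium price: P = 338 − 2·66 = 206.

206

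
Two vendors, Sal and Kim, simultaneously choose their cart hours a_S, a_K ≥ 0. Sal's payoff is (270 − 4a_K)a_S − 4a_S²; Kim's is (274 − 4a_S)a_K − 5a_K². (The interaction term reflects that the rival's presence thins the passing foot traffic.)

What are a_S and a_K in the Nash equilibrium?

Expanding Sal's payoff: 270a_S − 4a_Ka_S − 4a_S².
∂π/∂a_S = 270 − 4a_K − 8a_S = 0, so a_S = 33.75 − 0.5a_K.
Likewise for Kim: a_K = 27.4 − 0.4a_S.
Plugging a_K into Sal's best response: a_S = 33.75 − 0.5(27.4 − 0.4a_S) ⇒ 0.8a_S = 20.05, so a_S = 25.0625.
Then a_K = 27.4 − 0.4·25.0625 = 17.375.

25.0625, 17.375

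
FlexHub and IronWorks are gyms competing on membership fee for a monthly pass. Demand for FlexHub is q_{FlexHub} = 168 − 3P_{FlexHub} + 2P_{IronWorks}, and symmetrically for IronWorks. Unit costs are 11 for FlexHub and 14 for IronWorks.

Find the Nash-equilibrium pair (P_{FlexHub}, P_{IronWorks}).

FlexHub's profit: π = (P_{FlexHub} − 11)(168 − 3P_{FlexHub} + 2P_{IronWorks}).
∂π/∂P_{FlexHub} = 201 − 6P_{FlexHub} + 2P_{IronWorks} = 0 ⇒ P_{FlexHub} = 33.5 + (1/3)P_{IronWorks}.
Similarly P_{IronWorks} = 35 + (1/3)P_{FlexHub}.
Substituting the second reaction function into the first: P_{FlexHub} = 33.5 + (1/3)(35 + (1/3)P_{FlexHub}), which gives (8/9)P_{FlexHub} = 271/6 ⇒ P_{FlexHub} = 50.8125.
Then P_{IronWorks} = 35 + (1/3)·50.8125 = 51.9375.

50.8125, 51.9375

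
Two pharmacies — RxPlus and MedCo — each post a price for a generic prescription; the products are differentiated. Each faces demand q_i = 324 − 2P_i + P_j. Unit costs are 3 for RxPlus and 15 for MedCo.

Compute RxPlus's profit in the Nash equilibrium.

23587.92

RxPlus's profit: π = (P_{RxPlus} − 3)(324 − 2P_{RxPlus} + P_{MedCo}).
∂π/∂P_{RxPlus} = 330 − 4P_{RxPlus} + P_{MedCo} = 0 ⇒ P_{RxPlus} = 82.5 + 0.25P_{MedCo}.
Similarly P_{MedCo} = 88.5 + 0.25P_{RxPlus}.
Solving the two reaction functions simultaneously: (1 − (0.25)(0.25))P_{RxPlus} = 82.5 + 0.25·88.5, so 0.9375P_{RxPlus} = 104.625 and P_{RxPlus} = 111.6.
Then P_{MedCo} = 88.5 + 0.25·111.6 = 116.4.
q_{RxPlus} = 324 − 2·111.6 + 116.4 = 217.2.
Profit = (111.6 − 3)·217.2 = 23587.92.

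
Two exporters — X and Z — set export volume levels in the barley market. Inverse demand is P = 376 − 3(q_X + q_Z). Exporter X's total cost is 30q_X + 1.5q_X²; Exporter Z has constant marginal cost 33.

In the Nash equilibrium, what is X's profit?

2436.02

Exporter X's profit: π = q_X(376 − 3(q_X + q_Z)) − 30q_X − 1.5q_X².
∂π/∂q_X = 346 − 9q_X − 3q_Z = 0, so q_X = 346/9 − (1/3)q_Z.
For Z: ∂π/∂q_Z = 343 − 6q_Z − 3q_X = 0 ⇒ q_Z = 343/6 − 0.5q_X.
Plugging q_Z into X's best response: q_X = 346/9 − (1/3)(343/6 − 0.5q_X) ⇒ (5/6)q_X = 349/18, so q_X = 349/15.
Then q_Z = 343/6 − 0.5·(349/15) = 683/15.
Price P = 376 − 3·68.8 = 169.6.
X's profit: (169.6 − 30)·(349/15) − 1.5(349/15)² = 2436.02.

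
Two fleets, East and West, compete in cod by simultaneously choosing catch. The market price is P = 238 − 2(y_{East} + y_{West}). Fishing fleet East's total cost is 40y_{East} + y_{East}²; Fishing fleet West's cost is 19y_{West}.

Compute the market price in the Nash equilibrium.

Fishing fleet East's profit: π = y_{East}(238 − 2(y_{East} + y_{West})) − 40y_{East} − y_{East}².
∂π/∂y_{East} = 198 − 6y_{East} − 2y_{West} = 0, so y_{East} = 33 − (1/3)y_{West}.
For West: ∂π/∂y_{West} = 219 − 4y_{West} − 2y_{East} = 0 ⇒ y_{West} = 54.75 − 0.5y_{East}.
Plugging y_{West} into East's best response: y_{East} = 33 − (1/3)(54.75 − 0.5y_{East}) ⇒ (5/6)y_{East} = 14.75, so y_{East} = 17.7.
Then y_{West} = 54.75 − 0.5·17.7 = 45.9.
Equilibrium price: P = 238 − 2·63.6 = 110.8.

110.8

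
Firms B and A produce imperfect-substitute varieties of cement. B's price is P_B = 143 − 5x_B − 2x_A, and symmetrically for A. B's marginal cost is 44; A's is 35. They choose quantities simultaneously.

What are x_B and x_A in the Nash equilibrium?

Firm B's profit: π = x_B(143 − 5x_B − 2x_A) − 44x_B.
∂π/∂x_B = 99 − 10x_B − 2x_A = 0 ⇒ x_B = 9.9 − 0.2x_A.
Similarly x_A = 10.8 − 0.2x_B.
Substituting the second reaction function into the first: x_B = 9.9 − 0.2(10.8 − 0.2x_B), which gives 0.96x_B = 7.74 ⇒ x_B = 8.0625.
Then x_A = 10.8 − 0.2·8.0625 = 9.1875.

8.0625, 9.1875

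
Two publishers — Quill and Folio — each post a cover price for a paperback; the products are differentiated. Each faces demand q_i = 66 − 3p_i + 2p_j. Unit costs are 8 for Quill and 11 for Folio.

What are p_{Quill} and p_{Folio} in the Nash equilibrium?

Quill's profit: π = (p_{Quill} − 8)(66 − 3p_{Quill} + 2p_{Folio}).
∂π/∂p_{Quill} = 90 − 6p_{Quill} + 2p_{Folio} = 0 ⇒ p_{Quill} = 15 + (1/3)p_{Folio}.
Similarly p_{Folio} = 16.5 + (1/3)p_{Quill}.
Substituting the second reaction function into the first: p_{Quill} = 15 + (1/3)(16.5 + (1/3)p_{Quill}), which gives (8/9)p_{Quill} = 20.5 ⇒ p_{Quill} = 23.0625.
Then p_{Folio} = 16.5 + (1/3)·23.0625 = 24.1875.

23.0625, 24.1875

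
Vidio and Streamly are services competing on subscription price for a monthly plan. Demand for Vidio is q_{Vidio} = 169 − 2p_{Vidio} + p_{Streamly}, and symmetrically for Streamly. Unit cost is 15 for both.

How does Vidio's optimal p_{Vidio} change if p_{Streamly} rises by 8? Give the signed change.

Vidio's profit: π = (p_{Vidio} − 15)(169 − 2p_{Vidio} + p_{Streamly}).
∂π/∂p_{Vidio} = 199 − 4p_{Vidio} + p_{Streamly} = 0 ⇒ p_{Vidio} = 49.75 + 0.25p_{Streamly}.
The reaction-function slope is 0.25, so an 8-unit rise in p_{Streamly} moves p_{Vidio} by 0.25 × 8 = 2. Vidio's best response rises — the actions are strategic complements.

2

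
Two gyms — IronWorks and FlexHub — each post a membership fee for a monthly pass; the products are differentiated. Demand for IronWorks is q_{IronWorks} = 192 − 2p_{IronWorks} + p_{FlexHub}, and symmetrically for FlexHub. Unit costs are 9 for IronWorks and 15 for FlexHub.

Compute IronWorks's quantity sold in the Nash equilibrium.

IronWorks's profit: π = (p_{IronWorks} − 9)(192 − 2p_{IronWorks} + p_{FlexHub}).
∂π/∂p_{IronWorks} = 210 − 4p_{IronWorks} + p_{FlexHub} = 0 ⇒ p_{IronWorks} = 52.5 + 0.25p_{FlexHub}.
Similarly p_{FlexHub} = 55.5 + 0.25p_{IronWorks}.
Solving the two reaction functions simultaneously: (1 − (0.25)(0.25))p_{IronWorks} = 52.5 + 0.25·55.5, so 0.9375p_{IronWorks} = 66.375 and p_{IronWorks} = 70.8.
Then p_{FlexHub} = 55.5 + 0.25·70.8 = 73.2.
q_{IronWorks} = 192 − 2·70.8 + 73.2 = 123.6.

123.6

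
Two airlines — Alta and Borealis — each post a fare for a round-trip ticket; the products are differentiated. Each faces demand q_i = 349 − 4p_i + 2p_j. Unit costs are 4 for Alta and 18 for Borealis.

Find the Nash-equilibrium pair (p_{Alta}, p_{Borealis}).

62.7, 68.3

Alta's profit: π = (p_{Alta} − 4)(349 − 4p_{Alta} + 2p_{Borealis}).
∂π/∂p_{Alta} = 365 − 8p_{Alta} + 2p_{Borealis} = 0 ⇒ p_{Alta} = 45.625 + 0.25p_{Borealis}.
Similarly p_{Borealis} = 52.625 + 0.25p_{Alta}.
Plugging p_{Borealis} into Alta's best response: p_{Alta} = 45.625 + 0.25(52.625 + 0.25p_{Alta}) ⇒ 0.9375p_{Alta} = 1881/32, so p_{Alta} = 62.7.
Then p_{Borealis} = 52.625 + 0.25·62.7 = 68.3.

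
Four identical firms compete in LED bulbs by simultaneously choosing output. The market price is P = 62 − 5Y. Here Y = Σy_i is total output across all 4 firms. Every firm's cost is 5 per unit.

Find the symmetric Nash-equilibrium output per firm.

A representative firm's profit is π_i = y_i(62 − 5Y) − 5y_i, with Y = y_i + Σ_{j≠i} y_j.
First-order condition: 57 − 10y_i − 5Σ_{j≠i} y_j = 0.
With identical firms, set every y_j = y: then 57 − 10y − 15y = 0, i.e. y = 57/25 = 2.28.

2.28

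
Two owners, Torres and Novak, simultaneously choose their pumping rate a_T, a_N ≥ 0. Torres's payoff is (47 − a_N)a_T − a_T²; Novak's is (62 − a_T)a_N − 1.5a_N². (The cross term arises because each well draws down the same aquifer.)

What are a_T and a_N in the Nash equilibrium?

15.8, 15.4

Expanding Torres's payoff: 47a_T − a_Na_T − a_T².
∂π/∂a_T = 47 − a_N − 2a_T = 0, so a_T = 23.5 − 0.5a_N.
Likewise for Novak: a_N = 62/3 − (1/3)a_T.
Solving the two reaction functions simultaneously: (1 − (−0.5)(−1/3))a_T = 23.5 − 0.5·(62/3), so (5/6)a_T = 79/6 and a_T = 15.8.
Then a_N = 62/3 − (1/3)·15.8 = 15.4.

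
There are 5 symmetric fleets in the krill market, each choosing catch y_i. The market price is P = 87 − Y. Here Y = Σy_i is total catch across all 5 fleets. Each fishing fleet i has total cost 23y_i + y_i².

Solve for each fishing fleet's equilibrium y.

8

A representative fishing fleet's profit is π_i = y_i(87 − Y) − 23y_i − y_i², with Y = y_i + Σ_{j≠i} y_j.
First-order condition: 64 − 4y_i − Σ_{j≠i} y_j = 0.
Imposing symmetry (y_j = y for all j) turns Σ_{j≠i} y_j into 4y, so 64 = 8y and y = 8.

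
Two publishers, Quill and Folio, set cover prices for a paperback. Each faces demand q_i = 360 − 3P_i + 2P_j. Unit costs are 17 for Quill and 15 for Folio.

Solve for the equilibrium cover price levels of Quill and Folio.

Quill's profit: π = (P_{Quill} − 17)(360 − 3P_{Quill} + 2P_{Folio}).
∂π/∂P_{Quill} = 411 − 6P_{Quill} + 2P_{Folio} = 0 ⇒ P_{Quill} = 68.5 + (1/3)P_{Folio}.
Similarly P_{Folio} = 67.5 + (1/3)P_{Quill}.
Solving the two reaction functions simultaneously: (1 − (1/3)(1/3))P_{Quill} = 68.5 + (1/3)·67.5, so (8/9)P_{Quill} = 91 and P_{Quill} = 102.375.
Then P_{Folio} = 67.5 + (1/3)·102.375 = 101.625.

102.375, 101.625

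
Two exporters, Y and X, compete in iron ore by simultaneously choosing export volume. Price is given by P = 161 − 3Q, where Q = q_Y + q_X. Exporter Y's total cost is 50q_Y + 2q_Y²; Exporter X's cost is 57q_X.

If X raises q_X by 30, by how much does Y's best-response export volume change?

Exporter Y's profit: π = q_Y(161 − 3(q_Y + q_X)) − 50q_Y − 2q_Y².
∂π/∂q_Y = 111 − 10q_Y − 3q_X = 0, so q_Y = 11.1 − 0.3q_X.
The reaction-function slope is −0.3, so a 30-unit rise in q_X moves q_Y by −0.3 × 30 = −9. Y's best response falls — the actions are strategic substitutes.

-9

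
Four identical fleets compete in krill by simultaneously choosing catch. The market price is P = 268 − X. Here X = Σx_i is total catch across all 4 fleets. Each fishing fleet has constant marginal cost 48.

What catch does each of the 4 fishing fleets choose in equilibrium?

A representative fishing fleet's profit is π_i = x_i(268 − X) − 48x_i, with X = x_i + Σ_{j≠i} x_j.
First-order condition: 220 − 2x_i − Σ_{j≠i} x_j = 0.
In a symmetric equilibrium every fishing fleet chooses the same x, so Σ_{j≠i} x_j = 3x. The condition becomes 220 − 5x = 0, giving x = 220/5 = 44.

44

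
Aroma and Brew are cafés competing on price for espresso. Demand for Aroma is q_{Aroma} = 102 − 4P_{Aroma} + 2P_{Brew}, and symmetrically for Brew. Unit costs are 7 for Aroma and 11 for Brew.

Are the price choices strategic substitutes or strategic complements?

strategic complements

Aroma's profit: π = (P_{Aroma} − 7)(102 − 4P_{Aroma} + 2P_{Brew}).
∂π/∂P_{Aroma} = 130 − 8P_{Aroma} + 2P_{Brew} = 0 ⇒ P_{Aroma} = 16.25 + 0.25P_{Brew}.
The best-response slope dP_{Aroma}/dP_{Brew} = 0.25 > 0: the reaction function is upward-sloping, so the choices are strategic complements.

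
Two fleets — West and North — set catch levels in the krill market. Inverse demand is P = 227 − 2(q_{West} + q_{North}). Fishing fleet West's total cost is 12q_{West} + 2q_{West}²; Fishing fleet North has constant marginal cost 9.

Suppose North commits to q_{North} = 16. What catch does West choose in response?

22.875

Fishing fleet West's profit: π = q_{West}(227 − 2(q_{West} + q_{North})) − 12q_{West} − 2q_{West}².
∂π/∂q_{West} = 215 − 8q_{West} − 2q_{North} = 0, so q_{West} = 26.875 − 0.25q_{North}.
At q_{North} = 16: q_{West} = 26.875 − 0.25·16 = 22.875.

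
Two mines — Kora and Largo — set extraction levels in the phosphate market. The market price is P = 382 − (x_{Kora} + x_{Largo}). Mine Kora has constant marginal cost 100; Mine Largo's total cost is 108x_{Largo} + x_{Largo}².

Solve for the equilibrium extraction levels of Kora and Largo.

122, 38

Mine Kora's profit: π = x_{Kora}(382 − (x_{Kora} + x_{Largo})) − 100x_{Kora}.
∂π/∂x_{Kora} = 282 − 2x_{Kora} − x_{Largo} = 0, so x_{Kora} = 141 − 0.5x_{Largo}.
For Largo: ∂π/∂x_{Largo} = 274 − 4x_{Largo} − x_{Kora} = 0 ⇒ x_{Largo} = 68.5 − 0.25x_{Kora}.
Substituting the second reaction function into the first: x_{Kora} = 141 − 0.5(68.5 − 0.25x_{Kora}), which gives 0.875x_{Kora} = 106.75 ⇒ x_{Kora} = 122.
Then x_{Largo} = 68.5 − 0.25·122 = 38.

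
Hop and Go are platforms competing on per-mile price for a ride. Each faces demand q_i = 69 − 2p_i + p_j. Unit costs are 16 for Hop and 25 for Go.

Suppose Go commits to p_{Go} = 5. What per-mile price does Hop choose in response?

Hop's profit: π = (p_{Hop} − 16)(69 − 2p_{Hop} + p_{Go}).
∂π/∂p_{Hop} = 101 − 4p_{Hop} + p_{Go} = 0 ⇒ p_{Hop} = 25.25 + 0.25p_{Go}.
At p_{Go} = 5: p_{Hop} = 25.25 + 0.25·5 = 26.5.

26.5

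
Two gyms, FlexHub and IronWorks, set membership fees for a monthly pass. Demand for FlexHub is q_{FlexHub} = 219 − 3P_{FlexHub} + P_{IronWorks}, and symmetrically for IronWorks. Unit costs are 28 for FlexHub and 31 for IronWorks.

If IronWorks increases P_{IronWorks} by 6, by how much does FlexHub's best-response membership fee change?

1

FlexHub's profit: π = (P_{FlexHub} − 28)(219 − 3P_{FlexHub} + P_{IronWorks}).
∂π/∂P_{FlexHub} = 303 − 6P_{FlexHub} + P_{IronWorks} = 0 ⇒ P_{FlexHub} = 50.5 + (1/6)P_{IronWorks}.
The reaction-function slope is 1/6, so a 6-unit rise in P_{IronWorks} moves P_{FlexHub} by 1/6 × 6 = 1. FlexHub's best response rises — the actions are strategic complements.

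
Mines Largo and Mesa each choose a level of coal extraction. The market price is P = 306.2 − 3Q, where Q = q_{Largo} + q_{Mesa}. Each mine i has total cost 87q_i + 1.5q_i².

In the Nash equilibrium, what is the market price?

Mine Largo's profit: π = q_{Largo}(306.2 − 3(q_{Largo} + q_{Mesa})) − 87q_{Largo} − 1.5q_{Largo}².
∂π/∂q_{Largo} = 219.2 − 9q_{Largo} − 3q_{Mesa} = 0, so q_{Largo} = 1096/45 − (1/3)q_{Mesa}.
By symmetry q_{Mesa} = q_{Largo}; substituting into the reaction function, (4/3)q_{Largo} = 1096/45 and q_{Largo} = 274/15.
Equilibrium price: P = 306.2 − 3·(548/15) = 196.6.

196.6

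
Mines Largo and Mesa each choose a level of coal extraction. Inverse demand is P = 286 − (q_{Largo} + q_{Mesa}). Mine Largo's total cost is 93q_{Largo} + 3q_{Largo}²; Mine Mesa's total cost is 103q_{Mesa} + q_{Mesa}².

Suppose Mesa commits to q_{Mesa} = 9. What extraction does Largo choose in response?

23

Mine Largo's profit: π = q_{Largo}(286 − (q_{Largo} + q_{Mesa})) − 93q_{Largo} − 3q_{Largo}².
∂π/∂q_{Largo} = 193 − 8q_{Largo} − q_{Mesa} = 0, so q_{Largo} = 24.125 − 0.125q_{Mesa}.
At q_{Mesa} = 9: q_{Largo} = 24.125 − 0.125·9 = 23.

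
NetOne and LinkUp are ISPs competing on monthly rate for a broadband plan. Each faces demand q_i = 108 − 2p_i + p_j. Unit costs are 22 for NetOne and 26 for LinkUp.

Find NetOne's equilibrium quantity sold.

58.4

NetOne's profit: π = (p_{NetOne} − 22)(108 − 2p_{NetOne} + p_{LinkUp}).
∂π/∂p_{NetOne} = 152 − 4p_{NetOne} + p_{LinkUp} = 0 ⇒ p_{NetOne} = 38 + 0.25p_{LinkUp}.
Similarly p_{LinkUp} = 40 + 0.25p_{NetOne}.
Solving the two reaction functions simultaneously: (1 − (0.25)(0.25))p_{NetOne} = 38 + 0.25·40, so 0.9375p_{NetOne} = 48 and p_{NetOne} = 51.2.
Then p_{LinkUp} = 40 + 0.25·51.2 = 52.8.
q_{NetOne} = 108 − 2·51.2 + 52.8 = 58.4.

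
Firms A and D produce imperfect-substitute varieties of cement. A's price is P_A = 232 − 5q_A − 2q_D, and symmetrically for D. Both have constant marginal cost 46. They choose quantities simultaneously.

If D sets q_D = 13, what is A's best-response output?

16

Firm A's profit: π = q_A(232 − 5q_A − 2q_D) − 46q_A.
∂π/∂q_A = 186 − 10q_A − 2q_D = 0 ⇒ q_A = 18.6 − 0.2q_D.
At q_D = 13: q_A = 18.6 − 0.2·13 = 16.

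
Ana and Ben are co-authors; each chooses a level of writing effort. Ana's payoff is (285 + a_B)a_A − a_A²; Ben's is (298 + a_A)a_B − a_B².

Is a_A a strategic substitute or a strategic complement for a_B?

Expanding Ana's payoff: 285a_A + a_Ba_A − a_A².
∂π/∂a_A = 285 + a_B − 2a_A = 0, so a_A = 142.5 + 0.5a_B.
The best-response slope da_A/da_B = 0.5 > 0: the reaction function is upward-sloping, so the choices are strategic complements.

strategic complements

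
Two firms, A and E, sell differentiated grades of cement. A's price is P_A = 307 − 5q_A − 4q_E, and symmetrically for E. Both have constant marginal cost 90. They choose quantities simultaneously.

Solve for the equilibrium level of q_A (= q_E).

15.5

Firm A's profit: π = q_A(307 − 5q_A − 4q_E) − 90q_A.
∂π/∂q_A = 217 − 10q_A − 4q_E = 0 ⇒ q_A = 21.7 − 0.4q_E.
Setting q_A = q_E in the reaction function: q_A = 21.7 − 0.4q_A, so q_A = 21.7 / 1.4 = 15.5.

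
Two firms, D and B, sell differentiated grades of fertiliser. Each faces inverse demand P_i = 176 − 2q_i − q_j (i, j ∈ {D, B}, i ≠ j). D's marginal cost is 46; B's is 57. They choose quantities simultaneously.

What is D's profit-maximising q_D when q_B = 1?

Firm D's profit: π = q_D(176 − 2q_D − q_B) − 46q_D.
∂π/∂q_D = 130 − 4q_D − q_B = 0 ⇒ q_D = 32.5 − 0.25q_B.
At q_B = 1: q_D = 32.5 − 0.25·1 = 32.25.

32.25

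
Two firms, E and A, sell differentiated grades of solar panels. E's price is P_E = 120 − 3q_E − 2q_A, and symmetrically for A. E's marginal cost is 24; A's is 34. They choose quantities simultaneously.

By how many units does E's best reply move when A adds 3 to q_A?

Firm E's profit: π = q_E(120 − 3q_E − 2q_A) − 24q_E.
∂π/∂q_E = 96 − 6q_E − 2q_A = 0 ⇒ q_E = 16 − (1/3)q_A.
The reaction-function slope is −1/3, so a 3-unit rise in q_A moves q_E by −1/3 × 3 = −1. E's best response falls — the actions are strategic substitutes.

-1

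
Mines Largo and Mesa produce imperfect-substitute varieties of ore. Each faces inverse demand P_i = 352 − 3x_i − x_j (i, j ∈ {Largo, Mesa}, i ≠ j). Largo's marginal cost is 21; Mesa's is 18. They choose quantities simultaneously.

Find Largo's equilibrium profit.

Mine Largo's profit: π = x_{Largo}(352 − 3x_{Largo} − x_{Mesa}) − 21x_{Largo}.
∂π/∂x_{Largo} = 331 − 6x_{Largo} − x_{Mesa} = 0 ⇒ x_{Largo} = 331/6 − (1/6)x_{Mesa}.
Similarly x_{Mesa} = 167/3 − (1/6)x_{Largo}.
Solving the two reaction functions simultaneously: (1 − (−1/6)(−1/6))x_{Largo} = 331/6 − (1/6)·(167/3), so (35/36)x_{Largo} = 413/9 and x_{Largo} = 47.2.
Then x_{Mesa} = 167/3 − (1/6)·47.2 = 47.8.
P_{Largo} = 352 − 3·47.2 − 47.8 = 162.6.
Profit = (162.6 − 21)·47.2 = 6683.52.

6683.52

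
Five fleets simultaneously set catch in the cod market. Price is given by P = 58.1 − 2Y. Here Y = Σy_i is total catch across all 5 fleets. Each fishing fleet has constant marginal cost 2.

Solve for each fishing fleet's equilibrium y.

A representative fishing fleet's profit is π_i = y_i(58.1 − 2Y) − 2y_i, with Y = y_i + Σ_{j≠i} y_j.
First-order condition: 56.1 − 4y_i − 2Σ_{j≠i} y_j = 0.
With identical fishing fleets, set every y_j = y: then 56.1 − 4y − 8y = 0, i.e. y = 56.1/12 = 4.675.

4.675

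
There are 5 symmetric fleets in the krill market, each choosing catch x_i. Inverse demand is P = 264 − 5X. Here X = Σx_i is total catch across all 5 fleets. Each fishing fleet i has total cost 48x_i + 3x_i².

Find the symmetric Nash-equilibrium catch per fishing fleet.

A representative fishing fleet's profit is π_i = x_i(264 − 5X) − 48x_i − 3x_i², with X = x_i + Σ_{j≠i} x_j.
First-order condition: 216 − 16x_i − 5Σ_{j≠i} x_j = 0.
In a symmetric equilibrium every fishing fleet chooses the same x, so Σ_{j≠i} x_j = 4x. The condition becomes 216 − 36x = 0, giving x = 216/36 = 6.

6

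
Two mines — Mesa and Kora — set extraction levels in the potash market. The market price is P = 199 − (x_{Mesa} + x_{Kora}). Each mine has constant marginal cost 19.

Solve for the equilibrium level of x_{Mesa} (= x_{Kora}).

60

Mine Mesa's profit: π = x_{Mesa}(199 − (x_{Mesa} + x_{Kora})) − 19x_{Mesa}.
∂π/∂x_{Mesa} = 180 − 2x_{Mesa} − x_{Kora} = 0, so x_{Mesa} = 90 − 0.5x_{Kora}.
By symmetry x_{Kora} = x_{Mesa}; substituting into the reaction function, 1.5x_{Mesa} = 90 and x_{Mesa} = 60.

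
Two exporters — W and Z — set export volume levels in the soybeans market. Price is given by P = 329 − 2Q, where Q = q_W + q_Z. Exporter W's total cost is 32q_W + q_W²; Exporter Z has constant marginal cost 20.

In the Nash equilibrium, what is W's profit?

2436.75

Exporter W's profit: π = q_W(329 − 2(q_W + q_Z)) − 32q_W − q_W².
∂π/∂q_W = 297 − 6q_W − 2q_Z = 0, so q_W = 49.5 − (1/3)q_Z.
For Z: ∂π/∂q_Z = 309 − 4q_Z − 2q_W = 0 ⇒ q_Z = 77.25 − 0.5q_W.
Substituting the second reaction function into the first: q_W = 49.5 − (1/3)(77.25 − 0.5q_W), which gives (5/6)q_W = 23.75 ⇒ q_W = 28.5.
Then q_Z = 77.25 − 0.5·28.5 = 63.
Price P = 329 − 2·91.5 = 146.
W's profit: (146 − 32)·28.5 − (28.5)² = 2436.75.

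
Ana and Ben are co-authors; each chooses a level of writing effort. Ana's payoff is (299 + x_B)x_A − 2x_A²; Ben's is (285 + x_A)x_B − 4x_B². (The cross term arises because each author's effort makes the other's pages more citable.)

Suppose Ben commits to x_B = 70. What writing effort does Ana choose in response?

Expanding Ana's payoff: 299x_A + x_Bx_A − 2x_A².
∂π/∂x_A = 299 + x_B − 4x_A = 0, so x_A = 74.75 + 0.25x_B.
At x_B = 70: x_A = 74.75 + 0.25·70 = 92.25.

92.25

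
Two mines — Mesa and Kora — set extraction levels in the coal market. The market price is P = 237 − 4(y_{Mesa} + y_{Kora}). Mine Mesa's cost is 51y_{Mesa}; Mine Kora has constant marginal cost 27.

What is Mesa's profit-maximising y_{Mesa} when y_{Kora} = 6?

Mine Mesa's profit: π = y_{Mesa}(237 − 4(y_{Mesa} + y_{Kora})) − 51y_{Mesa}.
∂π/∂y_{Mesa} = 186 − 8y_{Mesa} − 4y_{Kora} = 0, so y_{Mesa} = 23.25 − 0.5y_{Kora}.
At y_{Kora} = 6: y_{Mesa} = 23.25 − 0.5·6 = 20.25.

20.25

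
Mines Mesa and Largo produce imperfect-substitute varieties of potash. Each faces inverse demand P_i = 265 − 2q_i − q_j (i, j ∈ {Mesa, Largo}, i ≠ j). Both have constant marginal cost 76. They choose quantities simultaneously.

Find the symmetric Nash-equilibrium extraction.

37.8

Mine Mesa's profit: π = q_{Mesa}(265 − 2q_{Mesa} − q_{Largo}) − 76q_{Mesa}.
∂π/∂q_{Mesa} = 189 − 4q_{Mesa} − q_{Largo} = 0 ⇒ q_{Mesa} = 47.25 − 0.25q_{Largo}.
The game is symmetric, so in equilibrium q_{Largo} = q_{Mesa}: the reaction function gives 1.25q_{Mesa} = 47.25, hence q_{Mesa} = 37.8.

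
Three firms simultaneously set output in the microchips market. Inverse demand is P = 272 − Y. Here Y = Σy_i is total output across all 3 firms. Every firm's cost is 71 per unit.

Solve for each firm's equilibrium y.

A representative firm's profit is π_i = y_i(272 − Y) − 71y_i, with Y = y_i + Σ_{j≠i} y_j.
First-order condition: 201 − 2y_i − Σ_{j≠i} y_j = 0.
With identical firms, set every y_j = y: then 201 − 2y − 2y = 0, i.e. y = 201/4 = 50.25.

50.25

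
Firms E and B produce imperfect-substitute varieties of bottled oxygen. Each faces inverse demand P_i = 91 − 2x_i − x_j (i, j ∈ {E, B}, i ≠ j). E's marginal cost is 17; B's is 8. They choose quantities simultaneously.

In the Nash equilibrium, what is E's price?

Firm E's profit: π = x_E(91 − 2x_E − x_B) − 17x_E.
∂π/∂x_E = 74 − 4x_E − x_B = 0 ⇒ x_E = 18.5 − 0.25x_B.
Similarly x_B = 20.75 − 0.25x_E.
Solving the two reaction functions simultaneously: (1 − (−0.25)(−0.25))x_E = 18.5 − 0.25·20.75, so 0.9375x_E = 13.3125 and x_E = 14.2.
Then x_B = 20.75 − 0.25·14.2 = 17.2.
P_E = 91 − 2·14.2 − 17.2 = 45.4.

45.4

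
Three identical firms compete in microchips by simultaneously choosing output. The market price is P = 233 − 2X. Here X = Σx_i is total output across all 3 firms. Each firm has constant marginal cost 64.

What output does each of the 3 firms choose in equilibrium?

21.125

A representative firm's profit is π_i = x_i(233 − 2X) − 64x_i, with X = x_i + Σ_{j≠i} x_j.
First-order condition: 169 − 4x_i − 2Σ_{j≠i} x_j = 0.
In a symmetric equilibrium every firm chooses the same x, so Σ_{j≠i} x_j = 2x. The condition becomes 169 − 8x = 0, giving x = 169/8 = 21.125.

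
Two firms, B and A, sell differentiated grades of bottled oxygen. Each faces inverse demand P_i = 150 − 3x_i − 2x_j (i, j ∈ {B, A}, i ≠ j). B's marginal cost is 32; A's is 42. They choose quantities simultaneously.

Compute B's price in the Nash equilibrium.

78.125

Firm B's profit: π = x_B(150 − 3x_B − 2x_A) − 32x_B.
∂π/∂x_B = 118 − 6x_B − 2x_A = 0 ⇒ x_B = 59/3 − (1/3)x_A.
Similarly x_A = 18 − (1/3)x_B.
Plugging x_A into B's best response: x_B = 59/3 − (1/3)(18 − (1/3)x_B) ⇒ (8/9)x_B = 41/3, so x_B = 15.375.
Then x_A = 18 − (1/3)·15.375 = 12.875.
P_B = 150 − 3·15.375 − 2·12.875 = 78.125.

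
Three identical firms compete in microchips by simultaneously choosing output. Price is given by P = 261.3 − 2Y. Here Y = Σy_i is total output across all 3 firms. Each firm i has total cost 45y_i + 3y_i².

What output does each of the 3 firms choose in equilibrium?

A representative firm's profit is π_i = y_i(261.3 − 2Y) − 45y_i − 3y_i², with Y = y_i + Σ_{j≠i} y_j.
First-order condition: 216.3 − 10y_i − 2Σ_{j≠i} y_j = 0.
Imposing symmetry (y_j = y for all j) turns Σ_{j≠i} y_j into 2y, so 216.3 = 14y and y = 15.45.

15.45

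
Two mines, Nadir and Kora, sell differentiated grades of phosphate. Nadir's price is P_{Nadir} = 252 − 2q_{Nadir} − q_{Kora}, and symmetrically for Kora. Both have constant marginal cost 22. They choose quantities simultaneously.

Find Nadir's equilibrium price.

114

Mine Nadir's profit: π = q_{Nadir}(252 − 2q_{Nadir} − q_{Kora}) − 22q_{Nadir}.
∂π/∂q_{Nadir} = 230 − 4q_{Nadir} − q_{Kora} = 0 ⇒ q_{Nadir} = 57.5 − 0.25q_{Kora}.
Setting q_{Nadir} = q_{Kora} in the reaction function: q_{Nadir} = 57.5 − 0.25q_{Nadir}, so q_{Nadir} = 57.5 / 1.25 = 46.
P_{Nadir} = 252 − 2·46 − 46 = 114.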